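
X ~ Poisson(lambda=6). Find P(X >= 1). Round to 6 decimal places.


P(X>=1) = 1 - P(X<=0) = 1 - (e^(-6)*6^0/0!)
≈ 1 - 0.0024787522 = 0.9975212478
≈ 0.997521

0.997521


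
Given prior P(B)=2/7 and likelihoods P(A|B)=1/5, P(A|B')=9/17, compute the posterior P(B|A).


P(A) = P(A|B)P(B) + P(A|B')P(B') = 1/5*2/7 + 9/17*5/7 = 37/85
P(B|A) = P(A|B)P(B)/P(A) = (2/35)/(37/85) = 34/259

34/259


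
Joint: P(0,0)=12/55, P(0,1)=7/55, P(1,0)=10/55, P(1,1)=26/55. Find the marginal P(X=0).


P(X=0) = P(0,0)+P(0,1) = 12/55 + 7/55 = 19/55

19/55


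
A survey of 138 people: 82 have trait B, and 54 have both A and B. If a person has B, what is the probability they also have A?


P(A|B) = P(A∩B)/P(B) = (54/138)/(82/138) = 54/82 = 27/41

27/41


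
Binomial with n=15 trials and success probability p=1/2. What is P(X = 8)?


P(X=8) = C(15,8) * p^8 * (1-p)^7
= 6435 * 1/256 * 1/128
= 6435/32768

6435/32768


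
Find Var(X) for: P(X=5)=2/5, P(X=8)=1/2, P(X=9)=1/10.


E[X] = 69/10, E[X^2] = 501/10
Var(X) = E[X^2] - (E[X])^2 = 501/10 - (69/10)^2 = 249/100

249/100


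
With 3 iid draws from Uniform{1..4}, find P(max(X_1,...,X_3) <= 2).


P(max <= 2) = P(all X_i <= 2) = (P(X_1 <= 2))^3
= (2/4)^3 = (1/2)^3 = 1/8

1/8


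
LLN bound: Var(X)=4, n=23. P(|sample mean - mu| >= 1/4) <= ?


Var(Xbar) = Var(X)/n = 4/23
Chebyshev: P(|Xbar-mu| >= 1/4) <= Var(Xbar)/(1/4)^2 = (4/23)/(1/16) = 64/23
Bound exceeds 1, so trivial bound: 1

1


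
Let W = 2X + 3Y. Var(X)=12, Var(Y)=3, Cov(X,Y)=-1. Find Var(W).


Var(2X + 3Y) = 2^2*Var(X) + 3^2*Var(Y) + 2*2*3*Cov(X,Y)
= 4*12 + 9*3 + 12*(-1)
= 48 + 27 - 12 = 63

63


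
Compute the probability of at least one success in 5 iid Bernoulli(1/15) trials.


P(at least one) = 1 - P(none)
P(none) = (1 - 1/15)^5 = (14/15)^5 = 537824/759375
P(at least one) = 1 - 537824/759375 = 221551/759375

221551/759375


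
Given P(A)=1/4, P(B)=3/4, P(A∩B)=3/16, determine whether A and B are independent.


P(A)*P(B) = 1/4*3/4 = 3/16
P(A∩B) = 3/16, which equals P(A)P(B), so independent

Yes, A and B are independent


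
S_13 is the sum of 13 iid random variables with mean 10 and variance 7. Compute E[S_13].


E[S_n] = n*E[X_1] = 13*10 = 130

130


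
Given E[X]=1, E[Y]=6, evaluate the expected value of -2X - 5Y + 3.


E[-2X - 5Y + 3] = -2*E[X] - 5*E[Y] + 3
= (-2)*(1) + (-5)*(6) + (3)
= -2 - 30 + 3 = -29

-29


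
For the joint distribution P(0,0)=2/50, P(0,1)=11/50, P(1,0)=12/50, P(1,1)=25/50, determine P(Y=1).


P(Y=1) = P(0,1)+P(1,1) = 11/50 + 25/50 = 36/50 = 18/25

18/25


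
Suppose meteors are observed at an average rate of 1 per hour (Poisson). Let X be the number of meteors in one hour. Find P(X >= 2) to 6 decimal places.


P(X>=2) = 1 - P(X<=1) = 1 - (e^(-1)*1^0/0! + e^(-1)*1^1/1!)
≈ 1 - (0.3678794412 + 0.3678794412)
= 1 - 0.7357588824 = 0.2642411176
≈ 0.264241

0.264241


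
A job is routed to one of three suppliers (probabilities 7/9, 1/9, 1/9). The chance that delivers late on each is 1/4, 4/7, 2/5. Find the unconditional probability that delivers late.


P(A) = P(A|B1)P(B1) + P(A|B2)P(B2) + P(A|B3)P(B3)
= 1/4*7/9 + 4/7*1/9 + 2/5*1/9
= 7/36 + 4/63 + 2/45 = 127/420

127/420


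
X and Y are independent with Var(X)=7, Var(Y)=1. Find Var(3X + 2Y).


Independence => Cov(X,Y)=0
Var(3X + 2Y) = 3^2*Var(X) + 2^2*Var(Y)
= 9*7 + 4*1 = 67

67


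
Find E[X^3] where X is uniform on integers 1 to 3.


E[X^3] = (1/3) * sum(x^3 for x=1..3)
= 36/3 = 12

12


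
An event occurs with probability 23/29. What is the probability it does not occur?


P(A') = 1 - P(A) = 1 - 23/29 = 6/29

6/29


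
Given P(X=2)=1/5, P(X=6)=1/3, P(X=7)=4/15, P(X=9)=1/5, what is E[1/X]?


E[1/X] = sum(g(x)*P(x))
= 1/2*1/5 + 1/6*1/3 + 1/7*4/15 + 1/9*1/5
= 68/315

68/315


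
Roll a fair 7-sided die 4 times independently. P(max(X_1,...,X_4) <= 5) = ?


P(max <= 5) = P(all X_i <= 5) = (P(X_1 <= 5))^4
= (5/7)^4 = 625/2401

625/2401


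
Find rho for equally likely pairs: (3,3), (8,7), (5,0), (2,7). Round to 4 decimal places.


Cov(X,Y) = 0.6250, Var(X) = 5.2500, Var(Y) = 8.6875
rho = Cov/(sqrt(VarX)*sqrt(VarY)) = 0.0925

0.0925


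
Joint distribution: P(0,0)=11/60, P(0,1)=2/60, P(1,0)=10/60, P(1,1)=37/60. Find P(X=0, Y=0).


Read from table: P(X=0, Y=0) = 11/60

11/60


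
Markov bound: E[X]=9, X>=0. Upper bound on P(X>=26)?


Markov: P(X >= a) <= E[X]/a
P(X >= 26) <= 9/26

9/26


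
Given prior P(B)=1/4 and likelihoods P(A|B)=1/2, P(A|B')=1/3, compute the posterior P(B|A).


P(A) = P(A|B)P(B) + P(A|B')P(B') = 1/2*1/4 + 1/3*3/4 = 3/8
P(B|A) = P(A|B)P(B)/P(A) = (1/8)/(3/8) = 1/3

1/3


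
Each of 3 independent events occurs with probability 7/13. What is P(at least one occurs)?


P(at least one) = 1 - P(none)
P(none) = (1 - 7/13)^3 = (6/13)^3 = 216/2197
P(at least one) = 1 - 216/2197 = 1981/2197

1981/2197


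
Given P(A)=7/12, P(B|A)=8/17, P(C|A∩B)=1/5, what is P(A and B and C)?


P(A∩B∩C) = P(A) * P(B|A) * P(C|A∩B)
= 7/12 * 8/17 * 1/5
= 14/51 * 1/5 = 14/255

14/255


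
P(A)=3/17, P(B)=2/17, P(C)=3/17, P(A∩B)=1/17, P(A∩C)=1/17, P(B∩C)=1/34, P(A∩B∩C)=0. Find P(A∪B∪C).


P(A∪B∪C) = P(A)+P(B)+P(C) - P(AB)-P(AC)-P(BC) + P(ABC)
= 3/17+2/17+3/17 - 1/17-1/17-1/34 + 0
= 11/34

11/34


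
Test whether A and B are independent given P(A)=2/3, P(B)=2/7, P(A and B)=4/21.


P(A)*P(B) = 2/3*2/7 = 4/21
P(A∩B) = 4/21, which equals P(A)P(B), so independent

Yes, A and B are independent


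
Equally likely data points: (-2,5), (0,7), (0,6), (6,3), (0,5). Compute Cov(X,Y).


E[X]=4/5, E[Y]=26/5, E[XY]=8/5
Cov(X,Y) = E[XY] - E[X]E[Y] = 8/5 - 4/5*26/5 = -64/25

-64/25


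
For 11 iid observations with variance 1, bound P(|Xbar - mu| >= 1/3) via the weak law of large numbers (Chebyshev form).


Var(Xbar) = Var(X)/n = 1/11
Chebyshev: P(|Xbar-mu| >= 1/3) <= Var(Xbar)/(1/3)^2 = (1/11)/(1/9) = 9/11

9/11


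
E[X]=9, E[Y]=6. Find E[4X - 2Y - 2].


E[4X - 2Y - 2] = 4*E[X] - 2*E[Y] - 2
= (4)*(9) + (-2)*(6) + (-2)
= 36 - 12 - 2 = 22

22


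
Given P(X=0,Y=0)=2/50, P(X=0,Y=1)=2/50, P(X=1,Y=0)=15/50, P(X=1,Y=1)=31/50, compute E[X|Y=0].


P(Y=0) = 17/50
E[X|Y=0] = (0*2 + 1*15)/17 = 15/17

15/17


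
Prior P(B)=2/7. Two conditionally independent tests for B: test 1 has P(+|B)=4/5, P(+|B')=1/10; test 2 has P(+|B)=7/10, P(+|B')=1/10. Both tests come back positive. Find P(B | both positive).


After test 1: P(+) = 4/5*2/7 + 1/10*5/7 = 3/10
P(B|+) = (8/35)/(3/10) = 16/21
After test 2 (use post1 as new prior): P(+) = 7/10*16/21 + 1/10*5/21 = 39/70
P(B|+,+) = (8/15)/(39/70) = 112/117

112/117


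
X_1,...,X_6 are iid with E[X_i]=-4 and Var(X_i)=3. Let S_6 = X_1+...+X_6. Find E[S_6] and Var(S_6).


E[S_n] = n*mu = 6*-4 = -24
Var(S_n) = n*sigma^2 = 6*3 = 18

E[S_6]=-24, Var(S_6)=18


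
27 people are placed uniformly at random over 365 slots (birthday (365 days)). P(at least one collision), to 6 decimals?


P(all different) = prod((365-i)/365 for i=0..26) = 0.373141
P(at least one match) = 1 - 0.373141 = 0.626859

0.626859


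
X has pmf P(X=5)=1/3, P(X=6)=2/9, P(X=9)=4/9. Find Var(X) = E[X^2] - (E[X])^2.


E[X] = 7, E[X^2] = 157/3
Var(X) = E[X^2] - (E[X])^2 = 157/3 - (7)^2 = 10/3

10/3


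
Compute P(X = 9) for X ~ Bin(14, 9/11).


P(X=9) = C(14,9) * p^9 * (1-p)^5
= 2002 * 387420489/2357947691 * 32/161051
= 2256336927936/34522712143931

2256336927936/34522712143931


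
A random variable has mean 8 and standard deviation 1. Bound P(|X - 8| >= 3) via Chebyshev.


k = 3/1 = 3
Chebyshev: P(|X-mu| >= k*sigma) <= 1/k^2 = 1/3^2 = 1/9

1/9


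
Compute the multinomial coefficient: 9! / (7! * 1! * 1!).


9! = 362880
Denominator: 7!=5040 * 1!=1 * 1!=1
Coefficient = 362880 / 5040 = 72

72


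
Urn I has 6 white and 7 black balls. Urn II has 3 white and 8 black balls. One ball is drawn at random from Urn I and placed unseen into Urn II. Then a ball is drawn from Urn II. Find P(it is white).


P(transfer white) = 6/13; P(transfer black) = 7/13
If white transferred: Urn II has 4 white of 12, so P(white|white moved) = 1/3
If black transferred: Urn II has 3 white of 12, so P(white|black moved) = 1/4
By total probability: P(white) = 6/13*1/3 + 7/13*1/4 = 15/52

15/52


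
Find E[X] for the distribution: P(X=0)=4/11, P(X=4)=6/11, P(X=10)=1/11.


E[X] = sum(x * P(x))
= 0*4/11 + 4*6/11 + 10*1/11
= 34/11

34/11


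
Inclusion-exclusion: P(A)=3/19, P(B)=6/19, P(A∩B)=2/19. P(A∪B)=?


P(A∪B) = P(A) + P(B) - P(A∩B)
= 3/19 + 6/19 - 2/19 = 7/19

7/19


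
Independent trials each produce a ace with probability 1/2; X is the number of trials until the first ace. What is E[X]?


For geometric (trials until first success), E[X] = 1/p = 1/(1/2) = 2

2


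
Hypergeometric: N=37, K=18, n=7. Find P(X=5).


P(X=5) = C(18,5)*C(19,2) / C(37,7)
= 8568*171 / 10295472
= 1465128/10295472 = 3591/25234

3591/25234


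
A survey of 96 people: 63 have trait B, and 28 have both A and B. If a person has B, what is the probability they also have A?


P(A|B) = P(A∩B)/P(B) = (28/96)/(63/96) = 28/63 = 4/9

4/9


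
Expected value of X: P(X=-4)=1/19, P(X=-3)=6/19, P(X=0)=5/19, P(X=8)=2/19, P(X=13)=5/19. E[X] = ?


E[X] = sum(x * P(x))
= -4*1/19 - 3*6/19 + 0*5/19 + 8*2/19 + 13*5/19
= 59/19

59/19


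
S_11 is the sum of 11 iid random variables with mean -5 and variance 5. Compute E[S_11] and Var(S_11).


E[S_n] = n*mu = 11*-5 = -55
Var(S_n) = n*sigma^2 = 11*5 = 55

E[S_11]=-55, Var(S_11)=55


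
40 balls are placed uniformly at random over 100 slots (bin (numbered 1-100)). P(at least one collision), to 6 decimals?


P(all different) = prod((100-i)/100 for i=0..39) = 0.000112
P(at least one match) = 1 - 0.000112 = 0.999888

0.999888


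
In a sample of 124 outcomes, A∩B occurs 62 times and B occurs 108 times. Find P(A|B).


P(A|B) = P(A∩B)/P(B) = (62/124)/(108/124) = 62/108 = 31/54

31/54


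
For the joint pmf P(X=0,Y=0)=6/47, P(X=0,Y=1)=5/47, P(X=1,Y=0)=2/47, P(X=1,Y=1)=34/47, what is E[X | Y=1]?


P(Y=1) = 39/47
E[X|Y=1] = (0*5 + 1*34)/39 = 34/39

34/39


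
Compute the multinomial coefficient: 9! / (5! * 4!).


9! = 362880
Denominator: 5!=120 * 4!=24
Coefficient = 362880 / 2880 = 126

126


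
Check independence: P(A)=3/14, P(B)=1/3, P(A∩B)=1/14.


P(A)*P(B) = 3/14*1/3 = 1/14
P(A∩B) = 1/14, which equals P(A)P(B), so independent

Yes, A and B are independent


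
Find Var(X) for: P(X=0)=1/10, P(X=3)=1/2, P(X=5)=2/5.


E[X] = 7/2, E[X^2] = 29/2
Var(X) = E[X^2] - (E[X])^2 = 29/2 - (7/2)^2 = 9/4

9/4


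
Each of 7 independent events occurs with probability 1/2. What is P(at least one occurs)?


P(at least one) = 1 - P(none)
P(none) = (1 - 1/2)^7 = (1/2)^7 = 1/128
P(at least one) = 1 - 1/128 = 127/128

127/128


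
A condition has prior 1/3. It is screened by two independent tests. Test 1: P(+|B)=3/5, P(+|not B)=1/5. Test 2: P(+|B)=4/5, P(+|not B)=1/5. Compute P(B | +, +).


After test 1: P(+) = 3/5*1/3 + 1/5*2/3 = 1/3
P(B|+) = (1/5)/(1/3) = 3/5
After test 2 (use post1 as new prior): P(+) = 4/5*3/5 + 1/5*2/5 = 14/25
P(B|+,+) = (12/25)/(14/25) = 6/7

6/7


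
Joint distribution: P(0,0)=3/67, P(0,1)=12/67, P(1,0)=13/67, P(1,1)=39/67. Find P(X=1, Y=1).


Read from table: P(X=1, Y=1) = 39/67

39/67


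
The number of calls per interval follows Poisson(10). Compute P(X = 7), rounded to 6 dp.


P(X=7) = e^(-10) * 10^7 / 7!
≈ 0.00004539992976 * 10000000 / 5040
≈ 0.090079

0.090079


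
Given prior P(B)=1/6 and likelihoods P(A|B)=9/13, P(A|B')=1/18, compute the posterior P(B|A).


P(A) = P(A|B)P(B) + P(A|B')P(B') = 9/13*1/6 + 1/18*5/6 = 227/1404
P(B|A) = P(A|B)P(B)/P(A) = (3/26)/(227/1404) = 162/227

162/227


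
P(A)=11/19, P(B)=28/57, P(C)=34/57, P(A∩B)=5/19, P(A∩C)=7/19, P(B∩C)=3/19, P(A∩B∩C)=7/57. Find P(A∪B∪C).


P(A∪B∪C) = P(A)+P(B)+P(C) - P(AB)-P(AC)-P(BC) + P(ABC)
= 11/19+28/57+34/57 - 5/19-7/19-3/19 + 7/57
= 1

1


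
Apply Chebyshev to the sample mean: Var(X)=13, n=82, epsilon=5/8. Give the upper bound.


Var(Xbar) = Var(X)/n = 13/82
Chebyshev: P(|Xbar-mu| >= 5/8) <= Var(Xbar)/(5/8)^2 = (13/82)/(25/64) = 416/1025

416/1025


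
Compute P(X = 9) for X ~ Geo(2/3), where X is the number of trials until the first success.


P(X=9) = (1-p)^8 * p = (1/3)^8 * 2/3
= 1/6561 * 2/3 = 2/19683

2/19683


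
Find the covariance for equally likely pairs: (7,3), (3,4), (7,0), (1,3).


E[X]=9/2, E[Y]=5/2, E[XY]=9
Cov(X,Y) = E[XY] - E[X]E[Y] = 9 - 9/2*5/2 = -9/4

-9/4


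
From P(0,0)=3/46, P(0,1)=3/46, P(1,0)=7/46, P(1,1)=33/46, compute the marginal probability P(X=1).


P(X=1) = P(1,0)+P(1,1) = 7/46 + 33/46 = 40/46 = 20/23

20/23


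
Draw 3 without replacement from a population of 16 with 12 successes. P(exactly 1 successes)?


P(X=1) = C(12,1)*C(4,2) / C(16,3)
= 12*6 / 560
= 72/560 = 9/70

9/70


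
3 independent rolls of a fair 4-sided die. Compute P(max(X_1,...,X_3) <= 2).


P(max <= 2) = P(all X_i <= 2) = (P(X_1 <= 2))^3
= (2/4)^3 = (1/2)^3 = 1/8

1/8


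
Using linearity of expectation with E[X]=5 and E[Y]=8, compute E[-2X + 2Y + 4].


E[-2X + 2Y + 4] = -2*E[X] + 2*E[Y] + 4
= (-2)*(5) + (2)*(8) + (4)
= -10 + 16 + 4 = 10

10


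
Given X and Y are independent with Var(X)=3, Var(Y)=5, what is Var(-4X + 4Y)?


Independence => Cov(X,Y)=0
Var(-4X + 4Y) = (-4)^2*Var(X) + 4^2*Var(Y)
= 16*3 + 16*5 = 128

128


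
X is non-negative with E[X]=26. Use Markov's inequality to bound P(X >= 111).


Markov: P(X >= a) <= E[X]/a
P(X >= 111) <= 26/111

26/111


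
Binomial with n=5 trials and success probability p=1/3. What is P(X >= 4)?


P(X>=4) = P(X=4) + P(X=5)
= 10/243 + 1/243
= 11/243

11/243


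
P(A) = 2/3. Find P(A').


P(A') = 1 - P(A) = 1 - 2/3 = 1/3

1/3


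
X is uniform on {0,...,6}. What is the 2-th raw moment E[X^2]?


E[X^2] = (1/7) * sum(x^2 for x=0..6)
= 91/7 = 13

13


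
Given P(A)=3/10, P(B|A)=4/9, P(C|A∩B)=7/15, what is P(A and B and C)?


P(A∩B∩C) = P(A) * P(B|A) * P(C|A∩B)
= 3/10 * 4/9 * 7/15
= 2/15 * 7/15 = 14/225

14/225


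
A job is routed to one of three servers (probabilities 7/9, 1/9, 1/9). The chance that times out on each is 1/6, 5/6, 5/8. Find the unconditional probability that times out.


P(A) = P(A|B1)P(B1) + P(A|B2)P(B2) + P(A|B3)P(B3)
= 1/6*7/9 + 5/6*1/9 + 5/8*1/9
= 7/54 + 5/54 + 5/72 = 7/24

7/24


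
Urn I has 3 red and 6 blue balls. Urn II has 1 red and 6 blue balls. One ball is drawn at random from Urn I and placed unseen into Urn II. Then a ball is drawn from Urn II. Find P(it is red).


P(transfer red) = 3/9 = 1/3; P(transfer blue) = 2/3
If red transferred: Urn II has 2 red of 8, so P(red|red moved) = 1/4
If blue transferred: Urn II has 1 red of 8, so P(red|blue moved) = 1/8
By total probability: P(red) = 1/3*1/4 + 2/3*1/8 = 1/6

1/6


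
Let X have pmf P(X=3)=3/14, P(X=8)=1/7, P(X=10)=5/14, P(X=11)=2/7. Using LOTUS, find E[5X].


E[5X] = sum(g(x)*P(x))
= 15*3/14 + 40*1/7 + 50*5/14 + 55*2/7
= 85/2

85/2


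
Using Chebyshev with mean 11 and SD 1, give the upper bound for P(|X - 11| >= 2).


k = 2/1 = 2
Chebyshev: P(|X-mu| >= k*sigma) <= 1/k^2 = 1/2^2 = 1/4

1/4


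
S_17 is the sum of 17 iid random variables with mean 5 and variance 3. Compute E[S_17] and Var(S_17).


E[S_n] = n*mu = 17*5 = 85
Var(S_n) = n*sigma^2 = 17*3 = 51

E[S_17]=85, Var(S_17)=51


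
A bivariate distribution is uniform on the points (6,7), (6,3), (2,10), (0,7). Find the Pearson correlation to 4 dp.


Cov(X,Y) = -3.6250, Var(X) = 6.7500, Var(Y) = 6.1875
rho = Cov/(sqrt(VarX)*sqrt(VarY)) = -0.5609

-0.5609


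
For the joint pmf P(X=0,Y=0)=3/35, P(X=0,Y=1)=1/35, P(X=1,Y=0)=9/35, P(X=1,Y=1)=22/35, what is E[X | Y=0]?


P(Y=0) = 12/35
E[X|Y=0] = (0*3 + 1*9)/12 = 9/12 = 3/4

3/4


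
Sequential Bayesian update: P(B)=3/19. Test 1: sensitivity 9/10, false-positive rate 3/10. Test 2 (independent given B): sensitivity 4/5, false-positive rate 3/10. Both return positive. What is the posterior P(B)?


After test 1: P(+) = 9/10*3/19 + 3/10*16/19 = 15/38
P(B|+) = (27/190)/(15/38) = 9/25
After test 2 (use post1 as new prior): P(+) = 4/5*9/25 + 3/10*16/25 = 12/25
P(B|+,+) = (36/125)/(12/25) = 3/5

3/5


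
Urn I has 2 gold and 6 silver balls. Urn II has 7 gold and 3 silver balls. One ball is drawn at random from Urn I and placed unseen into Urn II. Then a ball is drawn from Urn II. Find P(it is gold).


P(transfer gold) = 2/8 = 1/4; P(transfer silver) = 3/4
If gold transferred: Urn II has 8 gold of 11, so P(gold|gold moved) = 8/11
If silver transferred: Urn II has 7 gold of 11, so P(gold|silver moved) = 7/11
By total probability: P(gold) = 1/4*8/11 + 3/4*7/11 = 29/44

29/44


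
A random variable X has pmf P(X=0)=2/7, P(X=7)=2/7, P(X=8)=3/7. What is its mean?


E[X] = sum(x * P(x))
= 0*2/7 + 7*2/7 + 8*3/7
= 38/7

38/7


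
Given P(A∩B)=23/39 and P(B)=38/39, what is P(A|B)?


P(A|B) = P(A∩B)/P(B) = (23/39)/(38/39) = 23/38

23/38


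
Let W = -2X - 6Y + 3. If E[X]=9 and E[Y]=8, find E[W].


E[-2X - 6Y + 3] = -2*E[X] - 6*E[Y] + 3
= (-2)*(9) + (-6)*(8) + (3)
= -18 - 48 + 3 = -63

-63


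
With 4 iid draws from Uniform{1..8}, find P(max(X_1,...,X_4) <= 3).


P(max <= 3) = P(all X_i <= 3) = (P(X_1 <= 3))^4
= (3/8)^4 = 81/4096

81/4096


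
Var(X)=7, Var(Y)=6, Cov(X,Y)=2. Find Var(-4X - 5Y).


Var(-4X - 5Y) = (-4)^2*Var(X) + (-5)^2*Var(Y) + 2*(-4)*(-5)*Cov(X,Y)
= 16*7 + 25*6 + 40*2
= 112 + 150 + 80 = 342

342


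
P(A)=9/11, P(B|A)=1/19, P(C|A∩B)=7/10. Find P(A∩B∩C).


P(A∩B∩C) = P(A) * P(B|A) * P(C|A∩B)
= 9/11 * 1/19 * 7/10
= 9/209 * 7/10 = 63/2090

63/2090


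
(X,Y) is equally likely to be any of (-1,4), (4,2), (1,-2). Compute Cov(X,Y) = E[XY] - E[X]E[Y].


E[X]=4/3, E[Y]=4/3, E[XY]=2/3
Cov(X,Y) = E[XY] - E[X]E[Y] = 2/3 - 4/3*4/3 = -10/9

-10/9


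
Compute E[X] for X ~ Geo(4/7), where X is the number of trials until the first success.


For geometric (trials until first success), E[X] = 1/p = 1/(4/7) = 7/4

7/4


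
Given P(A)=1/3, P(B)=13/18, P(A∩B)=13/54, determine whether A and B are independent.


P(A)*P(B) = 1/3*13/18 = 13/54
P(A∩B) = 13/54, which equals P(A)P(B), so independent

Yes, A and B are independent


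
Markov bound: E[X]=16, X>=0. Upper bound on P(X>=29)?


Markov: P(X >= a) <= E[X]/a
P(X >= 29) <= 16/29

16/29


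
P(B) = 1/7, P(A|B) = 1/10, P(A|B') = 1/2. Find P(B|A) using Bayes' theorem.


P(A) = P(A|B)P(B) + P(A|B')P(B') = 1/10*1/7 + 1/2*6/7 = 31/70
P(B|A) = P(A|B)P(B)/P(A) = (1/70)/(31/70) = 1/31

1/31


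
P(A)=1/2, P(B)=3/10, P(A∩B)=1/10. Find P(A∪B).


P(A∪B) = P(A) + P(B) - P(A∩B)
= 1/2 + 3/10 - 1/10 = 7/10

7/10


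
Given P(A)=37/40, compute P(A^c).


P(A') = 1 - P(A) = 1 - 37/40 = 3/40

3/40


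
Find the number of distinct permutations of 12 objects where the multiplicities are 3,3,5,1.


12! = 479001600
Denominator: 3!=6 * 3!=6 * 5!=120 * 1!=1
Coefficient = 479001600 / 4320 = 110880

110880


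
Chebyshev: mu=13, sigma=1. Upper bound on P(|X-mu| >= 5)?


k = 5/1 = 5
Chebyshev: P(|X-mu| >= k*sigma) <= 1/k^2 = 1/5^2 = 1/25

1/25


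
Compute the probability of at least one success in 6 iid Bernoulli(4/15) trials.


P(at least one) = 1 - P(none)
P(none) = (1 - 4/15)^6 = (11/15)^6 = 1771561/11390625
P(at least one) = 1 - 1771561/11390625 = 9619064/11390625

9619064/11390625


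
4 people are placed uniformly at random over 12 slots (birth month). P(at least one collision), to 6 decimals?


P(all different) = prod((12-i)/12 for i=0..3) = 0.572917
P(at least one match) = 1 - 0.572917 = 0.427083

0.427083


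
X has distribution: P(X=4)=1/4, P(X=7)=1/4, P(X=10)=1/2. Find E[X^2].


E[X^2] = sum(g(x)*P(x))
= 16*1/4 + 49*1/4 + 100*1/2
= 265/4

265/4


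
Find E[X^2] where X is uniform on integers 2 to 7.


E[X^2] = (1/6) * sum(x^2 for x=2..7)
= 139/6

139/6


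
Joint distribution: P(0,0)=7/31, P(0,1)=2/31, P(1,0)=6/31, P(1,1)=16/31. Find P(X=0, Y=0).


Read from table: P(X=0, Y=0) = 7/31

7/31


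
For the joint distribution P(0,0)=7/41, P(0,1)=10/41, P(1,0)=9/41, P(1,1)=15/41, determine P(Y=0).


P(Y=0) = P(0,0)+P(1,0) = 7/41 + 9/41 = 16/41

16/41


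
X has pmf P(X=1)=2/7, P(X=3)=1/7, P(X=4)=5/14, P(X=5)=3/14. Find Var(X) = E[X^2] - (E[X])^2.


E[X] = 45/14, E[X^2] = 177/14
Var(X) = E[X^2] - (E[X])^2 = 177/14 - (45/14)^2 = 453/196

453/196


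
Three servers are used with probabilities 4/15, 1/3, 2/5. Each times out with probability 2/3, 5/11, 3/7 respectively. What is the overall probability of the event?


P(A) = P(A|B1)P(B1) + P(A|B2)P(B2) + P(A|B3)P(B3)
= 2/3*4/15 + 5/11*1/3 + 3/7*2/5
= 8/45 + 5/33 + 6/35 = 347/693

347/693


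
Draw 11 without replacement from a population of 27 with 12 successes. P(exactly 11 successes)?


P(X=11) = C(12,11)*C(15,0) / C(27,11)
= 12*1 / 13037895
= 12/13037895 = 4/4345965

4/4345965


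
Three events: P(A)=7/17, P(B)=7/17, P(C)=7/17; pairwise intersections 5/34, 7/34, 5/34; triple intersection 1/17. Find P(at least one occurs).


P(A∪B∪C) = P(A)+P(B)+P(C) - P(AB)-P(AC)-P(BC) + P(ABC)
= 7/17+7/17+7/17 - 5/34-7/34-5/34 + 1/17
= 27/34

27/34


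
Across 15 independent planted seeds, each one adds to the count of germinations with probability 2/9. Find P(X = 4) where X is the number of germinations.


P(X=4) = C(15,4) * p^4 * (1-p)^11
= 1365 * 16/6561 * 1977326743/31381059609
= 14394938689040/68630377364883

14394938689040/68630377364883


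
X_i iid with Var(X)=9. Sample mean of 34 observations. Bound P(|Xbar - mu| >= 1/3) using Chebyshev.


Var(Xbar) = Var(X)/n = 9/34
Chebyshev: P(|Xbar-mu| >= 1/3) <= Var(Xbar)/(1/3)^2 = (9/34)/(1/9) = 81/34
Bound exceeds 1, so trivial bound: 1

1


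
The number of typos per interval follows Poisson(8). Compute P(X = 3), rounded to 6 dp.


P(X=3) = e^(-8) * 8^3 / 3!
≈ 0.0003354626279 * 512 / 6
≈ 0.028626

0.028626


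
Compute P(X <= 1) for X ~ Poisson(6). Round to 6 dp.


P(X<=1) = e^(-6)*6^0/0! + e^(-6)*6^1/1!
≈ 0.0024787522 + 0.0148725131
= 0.0173512653
≈ 0.017351

0.017351


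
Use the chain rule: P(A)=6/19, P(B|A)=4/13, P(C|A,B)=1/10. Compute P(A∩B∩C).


P(A∩B∩C) = P(A) * P(B|A) * P(C|A∩B)
= 6/19 * 4/13 * 1/10
= 24/247 * 1/10 = 12/1235

12/1235


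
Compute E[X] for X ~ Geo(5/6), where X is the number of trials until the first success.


For geometric (trials until first success), E[X] = 1/p = 1/(5/6) = 6/5

6/5


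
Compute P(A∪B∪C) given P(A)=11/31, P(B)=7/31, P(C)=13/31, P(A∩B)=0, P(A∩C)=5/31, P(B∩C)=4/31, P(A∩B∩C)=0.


P(A∪B∪C) = P(A)+P(B)+P(C) - P(AB)-P(AC)-P(BC) + P(ABC)
= 11/31+7/31+13/31 - 0-5/31-4/31 + 0
= 22/31

22/31


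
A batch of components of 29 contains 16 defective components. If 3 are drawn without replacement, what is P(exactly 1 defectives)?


P(X=1) = C(16,1)*C(13,2) / C(29,3)
= 16*78 / 3654
= 1248/3654 = 208/609

208/609


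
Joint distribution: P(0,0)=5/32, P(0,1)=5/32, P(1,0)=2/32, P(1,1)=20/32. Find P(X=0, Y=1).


Read from table: P(X=0, Y=1) = 5/32

5/32


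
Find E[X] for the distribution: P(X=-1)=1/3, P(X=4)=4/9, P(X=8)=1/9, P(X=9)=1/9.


E[X] = sum(x * P(x))
= -1*1/3 + 4*4/9 + 8*1/9 + 9*1/9
= 10/3

10/3


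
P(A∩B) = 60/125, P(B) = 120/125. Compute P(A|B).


P(A|B) = P(A∩B)/P(B) = (60/125)/(120/125) = 60/120 = 1/2

1/2


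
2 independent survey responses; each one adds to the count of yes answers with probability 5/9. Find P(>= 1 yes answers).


P(at least one) = 1 - P(none)
P(none) = (1 - 5/9)^2 = (4/9)^2 = 16/81
P(at least one) = 1 - 16/81 = 65/81

65/81


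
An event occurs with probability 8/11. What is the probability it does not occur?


P(A') = 1 - P(A) = 1 - 8/11 = 3/11

3/11


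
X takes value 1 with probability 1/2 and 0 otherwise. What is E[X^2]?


For Bernoulli: X in {0,1}
E[X^2] = 0^2*(1-1/2) + 1^2*1/2 = 1/2

1/2


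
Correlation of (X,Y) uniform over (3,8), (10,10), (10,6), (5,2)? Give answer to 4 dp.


Cov(X,Y) = 3.0000, Var(X) = 9.5000, Var(Y) = 8.7500
rho = Cov/(sqrt(VarX)*sqrt(VarY)) = 0.3290

0.3290


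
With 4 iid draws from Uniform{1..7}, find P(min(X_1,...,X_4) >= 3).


P(min >= 3) = P(all X_i >= 3) = (P(X_1 >= 3))^4
= (5/7)^4 = 625/2401

625/2401


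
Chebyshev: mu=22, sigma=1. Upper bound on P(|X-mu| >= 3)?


k = 3/1 = 3
Chebyshev: P(|X-mu| >= k*sigma) <= 1/k^2 = 1/3^2 = 1/9

1/9


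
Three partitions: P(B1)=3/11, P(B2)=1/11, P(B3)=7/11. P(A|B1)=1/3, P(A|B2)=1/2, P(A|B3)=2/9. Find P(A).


P(A) = P(A|B1)P(B1) + P(A|B2)P(B2) + P(A|B3)P(B3)
= 1/3*3/11 + 1/2*1/11 + 2/9*7/11
= 1/11 + 1/22 + 14/99 = 5/18

5/18


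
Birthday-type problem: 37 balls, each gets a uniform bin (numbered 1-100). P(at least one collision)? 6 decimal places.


P(all different) = prod((100-i)/100 for i=0..36) = 0.000471
P(at least one match) = 1 - 0.000471 = 0.999529

0.999529


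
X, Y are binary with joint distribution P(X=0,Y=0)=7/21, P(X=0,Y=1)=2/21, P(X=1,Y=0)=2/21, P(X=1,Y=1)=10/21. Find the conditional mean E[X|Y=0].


P(Y=0) = 9/21
E[X|Y=0] = (0*7 + 1*2)/9 = 2/9

2/9


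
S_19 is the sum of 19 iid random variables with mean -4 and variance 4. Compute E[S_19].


E[S_n] = n*E[X_1] = 19*-4 = -76

-76


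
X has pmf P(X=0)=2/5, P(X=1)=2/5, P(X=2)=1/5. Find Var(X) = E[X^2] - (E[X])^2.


E[X] = 4/5, E[X^2] = 6/5
Var(X) = E[X^2] - (E[X])^2 = 6/5 - (4/5)^2 = 14/25

14/25


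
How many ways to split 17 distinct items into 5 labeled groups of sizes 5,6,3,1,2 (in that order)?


17! = 355687428096000
Denominator: 5!=120 * 6!=720 * 3!=6 * 1!=1 * 2!=2
Coefficient = 355687428096000 / 1036800 = 343062720

343062720


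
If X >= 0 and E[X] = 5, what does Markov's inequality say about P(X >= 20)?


Markov: P(X >= a) <= E[X]/a
P(X >= 20) <= 5/20 = 1/4

1/4


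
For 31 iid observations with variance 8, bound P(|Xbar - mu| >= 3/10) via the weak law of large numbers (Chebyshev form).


Var(Xbar) = Var(X)/n = 8/31
Chebyshev: P(|Xbar-mu| >= 3/10) <= Var(Xbar)/(3/10)^2 = (8/31)/(9/100) = 800/279
Bound exceeds 1, so trivial bound: 1

1


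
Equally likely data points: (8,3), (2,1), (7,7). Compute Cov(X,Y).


E[X]=17/3, E[Y]=11/3, E[XY]=25
Cov(X,Y) = E[XY] - E[X]E[Y] = 25 - 17/3*11/3 = 38/9

38/9


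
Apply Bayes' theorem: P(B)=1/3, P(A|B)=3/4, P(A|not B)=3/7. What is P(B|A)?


P(A) = P(A|B)P(B) + P(A|B')P(B') = 3/4*1/3 + 3/7*2/3 = 15/28
P(B|A) = P(A|B)P(B)/P(A) = (1/4)/(15/28) = 7/15

7/15


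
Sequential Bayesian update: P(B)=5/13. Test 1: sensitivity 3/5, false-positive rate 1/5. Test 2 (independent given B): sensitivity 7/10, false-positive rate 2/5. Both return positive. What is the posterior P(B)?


After test 1: P(+) = 3/5*5/13 + 1/5*8/13 = 23/65
P(B|+) = (3/13)/(23/65) = 15/23
After test 2 (use post1 as new prior): P(+) = 7/10*15/23 + 2/5*8/23 = 137/230
P(B|+,+) = (21/46)/(137/230) = 105/137

105/137


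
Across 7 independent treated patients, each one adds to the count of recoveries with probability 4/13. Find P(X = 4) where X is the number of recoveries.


P(X=4) = C(7,4) * p^4 * (1-p)^3
= 35 * 256/28561 * 729/2197
= 6531840/62748517

6531840/62748517


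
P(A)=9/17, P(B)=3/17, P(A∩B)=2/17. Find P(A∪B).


P(A∪B) = P(A) + P(B) - P(A∩B)
= 9/17 + 3/17 - 2/17 = 10/17

10/17


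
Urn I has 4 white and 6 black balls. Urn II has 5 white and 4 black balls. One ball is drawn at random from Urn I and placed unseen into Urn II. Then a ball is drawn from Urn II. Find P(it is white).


P(transfer white) = 4/10 = 2/5; P(transfer black) = 3/5
If white transferred: Urn II has 6 white of 10, so P(white|white moved) = 3/5
If black transferred: Urn II has 5 white of 10, so P(white|black moved) = 1/2
By total probability: P(white) = 2/5*3/5 + 3/5*1/2 = 27/50

27/50


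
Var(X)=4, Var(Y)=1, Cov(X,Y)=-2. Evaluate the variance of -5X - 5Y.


Var(-5X - 5Y) = (-5)^2*Var(X) + (-5)^2*Var(Y) + 2*(-5)*(-5)*Cov(X,Y)
= 25*4 + 25*1 + 50*(-2)
= 100 + 25 - 100 = 25

25


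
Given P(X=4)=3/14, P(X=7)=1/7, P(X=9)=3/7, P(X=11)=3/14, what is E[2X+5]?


E[2X+5] = sum(g(x)*P(x))
= 13*3/14 + 19*1/7 + 23*3/7 + 27*3/14
= 148/7

148/7


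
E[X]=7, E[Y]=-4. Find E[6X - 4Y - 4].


E[6X - 4Y - 4] = 6*E[X] - 4*E[Y] - 4
= (6)*(7) + (-4)*(-4) + (-4)
= 42 + 16 - 4 = 54

54


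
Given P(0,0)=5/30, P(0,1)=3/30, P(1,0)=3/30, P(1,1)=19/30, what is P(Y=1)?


P(Y=1) = P(0,1)+P(1,1) = 3/30 + 19/30 = 22/30 = 11/15

11/15


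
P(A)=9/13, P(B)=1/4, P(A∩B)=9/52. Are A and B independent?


P(A)*P(B) = 9/13*1/4 = 9/52
P(A∩B) = 9/52, which equals P(A)P(B), so independent

Yes, A and B are independent


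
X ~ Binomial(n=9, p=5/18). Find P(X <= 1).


P(X<=1) = P(X=0) + P(X=1)
= 10604499373/198359290368 + 4078653605/22039921152
= 23656190909/99179645184

23656190909/99179645184


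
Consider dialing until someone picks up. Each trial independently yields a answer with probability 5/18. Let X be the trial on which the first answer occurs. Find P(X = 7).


P(X=7) = (1-p)^6 * p = (13/18)^6 * 5/18
= 4826809/34012224 * 5/18 = 24134045/612220032

24134045/612220032


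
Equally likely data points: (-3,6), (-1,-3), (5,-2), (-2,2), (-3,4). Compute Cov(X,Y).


E[X]=-4/5, E[Y]=7/5, E[XY]=-41/5
Cov(X,Y) = E[XY] - E[X]E[Y] = -41/5 + 4/5*7/5 = -177/25

-177/25


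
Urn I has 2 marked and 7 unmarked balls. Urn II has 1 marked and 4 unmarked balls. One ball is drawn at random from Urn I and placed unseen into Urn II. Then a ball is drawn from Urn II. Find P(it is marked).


P(transfer marked) = 2/9; P(transfer unmarked) = 7/9
If marked transferred: Urn II has 2 marked of 6, so P(marked|marked moved) = 1/3
If unmarked transferred: Urn II has 1 marked of 6, so P(marked|unmarked moved) = 1/6
By total probability: P(marked) = 2/9*1/3 + 7/9*1/6 = 11/54

11/54


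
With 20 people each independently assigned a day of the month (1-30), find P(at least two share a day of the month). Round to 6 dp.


P(all different) = prod((30-i)/30 for i=0..19) = 0.000210
P(at least one match) = 1 - 0.000210 = 0.999790

0.999790


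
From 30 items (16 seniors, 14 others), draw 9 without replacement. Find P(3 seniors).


P(X=3) = C(16,3)*C(14,6) / C(30,9)
= 560*3003 / 14307150
= 1681680/14307150 = 392/3335

392/3335


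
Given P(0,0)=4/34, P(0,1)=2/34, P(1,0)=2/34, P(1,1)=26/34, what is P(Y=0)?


P(Y=0) = P(0,0)+P(1,0) = 4/34 + 2/34 = 6/34 = 3/17

3/17


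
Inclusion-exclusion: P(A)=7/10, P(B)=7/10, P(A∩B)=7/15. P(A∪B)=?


P(A∪B) = P(A) + P(B) - P(A∩B)
= 7/10 + 7/10 - 7/15 = 14/15

14/15


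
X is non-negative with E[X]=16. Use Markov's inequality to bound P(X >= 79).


Markov: P(X >= a) <= E[X]/a
P(X >= 79) <= 16/79

16/79


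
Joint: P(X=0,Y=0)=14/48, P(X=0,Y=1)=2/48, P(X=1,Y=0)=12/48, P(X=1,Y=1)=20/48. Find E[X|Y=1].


P(Y=1) = 22/48
E[X|Y=1] = (0*2 + 1*20)/22 = 20/22 = 10/11

10/11


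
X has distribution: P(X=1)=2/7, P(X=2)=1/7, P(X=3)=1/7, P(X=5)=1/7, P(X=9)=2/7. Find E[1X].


E[1X] = sum(g(x)*P(x))
= 1*2/7 + 2*1/7 + 3*1/7 + 5*1/7 + 9*2/7
= 30/7

30/7


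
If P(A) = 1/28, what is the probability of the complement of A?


P(A') = 1 - P(A) = 1 - 1/28 = 27/28

27/28


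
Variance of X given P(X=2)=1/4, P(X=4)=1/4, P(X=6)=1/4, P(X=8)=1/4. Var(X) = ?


E[X] = 5, E[X^2] = 30
Var(X) = E[X^2] - (E[X])^2 = 30 - (5)^2 = 5

5


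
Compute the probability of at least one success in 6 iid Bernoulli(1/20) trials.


P(at least one) = 1 - P(none)
P(none) = (1 - 1/20)^6 = (19/20)^6 = 47045881/64000000
P(at least one) = 1 - 47045881/64000000 = 16954119/64000000

16954119/64000000


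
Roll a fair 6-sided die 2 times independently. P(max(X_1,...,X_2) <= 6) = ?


P(max <= 6) = P(all X_i <= 6) = (P(X_1 <= 6))^2
= (6/6)^2 = 1^2 = 1

1


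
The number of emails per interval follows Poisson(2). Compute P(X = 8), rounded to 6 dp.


P(X=8) = e^(-2) * 2^8 / 8!
≈ 0.1353352832 * 256 / 40320
≈ 0.000859

0.000859


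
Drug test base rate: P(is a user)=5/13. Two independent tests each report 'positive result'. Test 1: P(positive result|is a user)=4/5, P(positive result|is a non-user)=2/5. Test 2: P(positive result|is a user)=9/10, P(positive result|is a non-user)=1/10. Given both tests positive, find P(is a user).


After test 1: P(+) = 4/5*5/13 + 2/5*8/13 = 36/65
P(B|+) = (4/13)/(36/65) = 5/9
After test 2 (use post1 as new prior): P(+) = 9/10*5/9 + 1/10*4/9 = 49/90
P(B|+,+) = (1/2)/(49/90) = 45/49

45/49


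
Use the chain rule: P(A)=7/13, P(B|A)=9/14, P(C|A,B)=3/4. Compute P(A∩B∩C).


P(A∩B∩C) = P(A) * P(B|A) * P(C|A∩B)
= 7/13 * 9/14 * 3/4
= 9/26 * 3/4 = 27/104

27/104


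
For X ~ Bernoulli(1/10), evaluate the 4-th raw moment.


For Bernoulli: X in {0,1}
E[X^4] = 0^4*(1-1/10) + 1^4*1/10 = 1/10

1/10


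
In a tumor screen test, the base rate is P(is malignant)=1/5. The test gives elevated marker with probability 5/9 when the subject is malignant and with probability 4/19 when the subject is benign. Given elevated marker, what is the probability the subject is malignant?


P(A) = P(A|B)P(B) + P(A|B')P(B') = 5/9*1/5 + 4/19*4/5 = 239/855
P(B|A) = P(A|B)P(B)/P(A) = (1/9)/(239/855) = 95/239

95/239


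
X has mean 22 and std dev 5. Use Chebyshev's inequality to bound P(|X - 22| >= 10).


k = 10/5 = 2
Chebyshev: P(|X-mu| >= k*sigma) <= 1/k^2 = 1/2^2 = 1/4

1/4


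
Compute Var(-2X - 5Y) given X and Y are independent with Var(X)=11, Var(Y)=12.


Independence => Cov(X,Y)=0
Var(-2X - 5Y) = (-2)^2*Var(X) + (-5)^2*Var(Y)
= 4*11 + 25*12 = 344

344


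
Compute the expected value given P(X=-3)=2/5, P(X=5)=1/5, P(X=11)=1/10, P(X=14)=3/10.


E[X] = sum(x * P(x))
= -3*2/5 + 5*1/5 + 11*1/10 + 14*3/10
= 51/10

51/10


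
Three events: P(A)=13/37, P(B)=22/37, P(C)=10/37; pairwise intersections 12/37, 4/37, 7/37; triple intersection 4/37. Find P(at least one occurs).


P(A∪B∪C) = P(A)+P(B)+P(C) - P(AB)-P(AC)-P(BC) + P(ABC)
= 13/37+22/37+10/37 - 12/37-4/37-7/37 + 4/37
= 26/37

26/37


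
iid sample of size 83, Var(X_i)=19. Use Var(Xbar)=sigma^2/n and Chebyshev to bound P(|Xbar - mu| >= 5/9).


Var(Xbar) = Var(X)/n = 19/83
Chebyshev: P(|Xbar-mu| >= 5/9) <= Var(Xbar)/(5/9)^2 = (19/83)/(25/81) = 1539/2075

1539/2075


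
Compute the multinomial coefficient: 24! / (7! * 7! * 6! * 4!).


24! = 620448401733239439360000
Denominator: 7!=5040 * 7!=5040 * 6!=720 * 4!=24
Coefficient = 620448401733239439360000 / 438939648000 = 1413516424320

1413516424320


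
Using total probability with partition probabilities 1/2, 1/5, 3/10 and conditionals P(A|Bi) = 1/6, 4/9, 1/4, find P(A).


P(A) = P(A|B1)P(B1) + P(A|B2)P(B2) + P(A|B3)P(B3)
= 1/6*1/2 + 4/9*1/5 + 1/4*3/10
= 1/12 + 4/45 + 3/40 = 89/360

89/360


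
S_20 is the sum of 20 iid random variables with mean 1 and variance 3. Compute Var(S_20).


By independence, Var(S_n) = n*Var(X_1) = 20*3 = 60

60


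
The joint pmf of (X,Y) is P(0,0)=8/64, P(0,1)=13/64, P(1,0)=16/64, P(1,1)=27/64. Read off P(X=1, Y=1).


Read from table: P(X=1, Y=1) = 27/64

27/64


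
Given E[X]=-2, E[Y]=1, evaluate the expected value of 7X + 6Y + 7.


E[7X + 6Y + 7] = 7*E[X] + 6*E[Y] + 7
= (7)*(-2) + (6)*(1) + (7)
= -14 + 6 + 7 = -1

-1


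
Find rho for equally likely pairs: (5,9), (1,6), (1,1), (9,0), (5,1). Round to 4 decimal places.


Cov(X,Y) = -2.8800, Var(X) = 8.9600, Var(Y) = 12.2400
rho = Cov/(sqrt(VarX)*sqrt(VarY)) = -0.2750

-0.2750


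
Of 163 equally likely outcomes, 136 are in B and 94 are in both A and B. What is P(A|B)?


P(A|B) = P(A∩B)/P(B) = (94/163)/(136/163) = 94/136 = 47/68

47/68


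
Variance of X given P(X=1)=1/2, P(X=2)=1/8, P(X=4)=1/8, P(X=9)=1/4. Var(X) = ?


E[X] = 7/2, E[X^2] = 93/4
Var(X) = E[X^2] - (E[X])^2 = 93/4 - (7/2)^2 = 11

11


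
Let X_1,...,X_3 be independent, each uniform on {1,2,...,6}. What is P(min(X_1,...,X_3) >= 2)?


P(min >= 2) = P(all X_i >= 2) = (P(X_1 >= 2))^3
= (5/6)^3 = 125/216

125/216


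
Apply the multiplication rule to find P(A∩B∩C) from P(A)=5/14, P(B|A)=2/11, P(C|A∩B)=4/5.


P(A∩B∩C) = P(A) * P(B|A) * P(C|A∩B)
= 5/14 * 2/11 * 4/5
= 5/77 * 4/5 = 4/77

4/77


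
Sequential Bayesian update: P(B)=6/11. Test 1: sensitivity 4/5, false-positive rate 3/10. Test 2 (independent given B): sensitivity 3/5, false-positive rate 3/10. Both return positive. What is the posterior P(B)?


After test 1: P(+) = 4/5*6/11 + 3/10*5/11 = 63/110
P(B|+) = (24/55)/(63/110) = 16/21
After test 2 (use post1 as new prior): P(+) = 3/5*16/21 + 3/10*5/21 = 37/70
P(B|+,+) = (16/35)/(37/70) = 32/37

32/37


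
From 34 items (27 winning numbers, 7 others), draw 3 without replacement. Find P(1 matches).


P(X=1) = C(27,1)*C(7,2) / C(34,3)
= 27*21 / 5984
= 567/5984

567/5984


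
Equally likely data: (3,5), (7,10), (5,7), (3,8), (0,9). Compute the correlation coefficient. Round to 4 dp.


Cov(X,Y) = 0.7200, Var(X) = 5.4400, Var(Y) = 2.9600
rho = Cov/(sqrt(VarX)*sqrt(VarY)) = 0.1794

0.1794


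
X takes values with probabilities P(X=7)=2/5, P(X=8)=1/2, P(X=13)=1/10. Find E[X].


E[X] = sum(x * P(x))
= 7*2/5 + 8*1/2 + 13*1/10
= 81/10

81/10


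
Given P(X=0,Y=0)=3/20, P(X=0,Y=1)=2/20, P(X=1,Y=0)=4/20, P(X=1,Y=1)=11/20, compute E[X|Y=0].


P(Y=0) = 7/20
E[X|Y=0] = (0*3 + 1*4)/7 = 4/7

4/7


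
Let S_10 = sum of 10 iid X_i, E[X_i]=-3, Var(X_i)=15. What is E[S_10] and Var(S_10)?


E[S_n] = n*mu = 10*-3 = -30
Var(S_n) = n*sigma^2 = 10*15 = 150

E[S_10]=-30, Var(S_10)=150


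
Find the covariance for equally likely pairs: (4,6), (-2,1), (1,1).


E[X]=1, E[Y]=8/3, E[XY]=23/3
Cov(X,Y) = E[XY] - E[X]E[Y] = 23/3 - 1*8/3 = 5

5


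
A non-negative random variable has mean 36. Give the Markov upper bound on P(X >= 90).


Markov: P(X >= a) <= E[X]/a
P(X >= 90) <= 36/90 = 2/5

2/5


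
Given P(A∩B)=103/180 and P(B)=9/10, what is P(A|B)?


P(A|B) = P(A∩B)/P(B) = (103/180)/(162/180) = 103/162

103/162


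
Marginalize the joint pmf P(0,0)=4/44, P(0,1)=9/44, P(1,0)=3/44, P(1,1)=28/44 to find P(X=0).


P(X=0) = P(0,0)+P(0,1) = 4/44 + 9/44 = 13/44

13/44


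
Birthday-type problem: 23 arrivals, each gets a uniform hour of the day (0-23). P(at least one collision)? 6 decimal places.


P(all different) = prod((24-i)/24 for i=0..22) = 0.000000
P(at least one match) = 1 - 0.000000 = 1.000000

1.000000


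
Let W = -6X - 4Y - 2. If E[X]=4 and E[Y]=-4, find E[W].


E[-6X - 4Y - 2] = -6*E[X] - 4*E[Y] - 2
= (-6)*(4) + (-4)*(-4) + (-2)
= -24 + 16 - 2 = -10

-10


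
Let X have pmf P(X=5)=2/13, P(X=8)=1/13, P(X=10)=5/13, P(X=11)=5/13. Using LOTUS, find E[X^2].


E[X^2] = sum(g(x)*P(x))
= 25*2/13 + 64*1/13 + 100*5/13 + 121*5/13
= 1219/13

1219/13


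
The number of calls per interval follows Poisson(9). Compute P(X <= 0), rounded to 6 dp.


P(X<=0) = e^(-9)*9^0/0!
≈ 0.0001234098
≈ 0.000123

0.000123


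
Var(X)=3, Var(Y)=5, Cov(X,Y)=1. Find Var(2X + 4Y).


Var(2X + 4Y) = 2^2*Var(X) + 4^2*Var(Y) + 2*2*4*Cov(X,Y)
= 4*3 + 16*5 + 16*1
= 12 + 80 + 16 = 108

108


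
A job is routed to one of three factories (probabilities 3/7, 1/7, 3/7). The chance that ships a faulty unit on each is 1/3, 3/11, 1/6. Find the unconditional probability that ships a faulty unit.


P(A) = P(A|B1)P(B1) + P(A|B2)P(B2) + P(A|B3)P(B3)
= 1/3*3/7 + 3/11*1/7 + 1/6*3/7
= 1/7 + 3/77 + 1/14 = 39/154

39/154


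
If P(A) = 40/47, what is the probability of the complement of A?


P(A') = 1 - P(A) = 1 - 40/47 = 7/47

7/47
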